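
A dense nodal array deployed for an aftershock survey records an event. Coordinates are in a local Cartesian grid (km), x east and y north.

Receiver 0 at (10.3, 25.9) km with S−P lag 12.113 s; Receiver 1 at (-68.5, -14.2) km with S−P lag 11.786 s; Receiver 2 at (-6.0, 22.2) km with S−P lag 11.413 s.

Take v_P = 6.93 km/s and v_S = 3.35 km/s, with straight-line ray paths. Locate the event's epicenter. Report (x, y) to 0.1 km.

(-1.9, -51.7)

Distance from S−P lag: d = Δt · v_P v_S / (v_P − v_S) = Δt · (6.93·3.35)/(6.93−3.35) ≈ 6.4848·Δt.
So d_Receiver 0 = 78.55, d_Receiver 1 = 76.43, d_Receiver 2 = 74.01 km.
Circle about each station: (x − 10.3)² + (y − 25.9)² = 78.55²; (x + 68.5)² + (y + 14.2)² = 76.43²; (x + 6.0)² + (y − 22.2)² = 74.01².
Subtracting pairs of circle equations eliminates x²+y² and gives linear equations (the radical axes):
-157.6 x − 80.2 y = 4445.55
-32.6 x − 7.4 y = 444.56
Solving the 2×2 system: x ≈ -1.9, y ≈ -51.7 km.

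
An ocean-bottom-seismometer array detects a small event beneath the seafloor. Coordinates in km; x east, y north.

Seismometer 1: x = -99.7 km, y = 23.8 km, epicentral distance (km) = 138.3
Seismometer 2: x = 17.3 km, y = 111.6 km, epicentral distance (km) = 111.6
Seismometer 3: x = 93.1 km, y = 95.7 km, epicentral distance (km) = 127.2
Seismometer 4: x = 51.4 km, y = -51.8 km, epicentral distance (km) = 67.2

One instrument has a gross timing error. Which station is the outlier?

Seismometer 1

Solve using three stations at a time. Using Seismometer 2, Seismometer 3, Seismometer 4 (subtract circle equations pairwise → linear system) gives (x, y) ≈ (8.9, 0.3).
Distances from that point to each station vs reported:
  Seismometer 1: calculated 111.2 vs reported 138.3 → residual 27.1 km
  Seismometer 2: calculated 111.6 vs reported 111.6 → residual 0.0 km
  Seismometer 3: calculated 127.2 vs reported 127.2 → residual 0.0 km
  Seismometer 4: calculated 67.2 vs reported 67.2 → residual 0.0 km
Seismometer 2, Seismometer 3, Seismometer 4 are mutually consistent (residuals ≈ 0); Seismometer 1 is off by 27.1 km.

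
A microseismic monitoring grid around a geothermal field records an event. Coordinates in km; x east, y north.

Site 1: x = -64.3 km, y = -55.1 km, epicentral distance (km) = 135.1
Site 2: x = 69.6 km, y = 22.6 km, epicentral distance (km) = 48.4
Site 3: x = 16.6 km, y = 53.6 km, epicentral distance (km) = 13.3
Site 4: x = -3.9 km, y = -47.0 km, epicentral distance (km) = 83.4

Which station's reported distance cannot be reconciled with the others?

Site 4

Solve using three stations at a time. Using Site 1, Site 2, Site 3 (subtract circle equations pairwise → linear system) gives (x, y) ≈ (26.6, 44.8).
Distances from that point to each station vs reported:
  Site 1: calculated 135.1 vs reported 135.1 → residual 0.0 km
  Site 2: calculated 48.4 vs reported 48.4 → residual 0.0 km
  Site 3: calculated 13.3 vs reported 13.3 → residual 0.0 km
  Site 4: calculated 96.8 vs reported 83.4 → residual 13.4 km
Site 1, Site 2, Site 3 are mutually consistent (residuals ≈ 0); Site 4 is off by 13.4 km.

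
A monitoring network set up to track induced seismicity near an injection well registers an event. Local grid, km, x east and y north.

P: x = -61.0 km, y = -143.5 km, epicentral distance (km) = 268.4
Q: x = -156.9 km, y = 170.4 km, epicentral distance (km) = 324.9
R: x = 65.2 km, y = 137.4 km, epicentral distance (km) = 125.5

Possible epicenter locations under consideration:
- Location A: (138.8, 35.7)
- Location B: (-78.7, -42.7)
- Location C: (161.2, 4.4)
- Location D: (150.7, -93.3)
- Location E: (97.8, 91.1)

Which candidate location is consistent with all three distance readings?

Location A

For each candidate, compare |candidate − station| to the reported distance:
Location A: residuals P 0.0, Q 0.0, R 0.0 → max 0.0 km
Location B: residuals P 166.1, Q 97.9, R 105.0 → max 166.1 km
Location C: residuals P 1.5, Q 33.9, R 38.5 → max 38.5 km
Location D: residuals P 50.8, Q 80.3, R 120.5 → max 120.5 km
Location E: residuals P 14.9, Q 58.1, R 68.9 → max 68.9 km
Only Location A has all residuals ≈ 0.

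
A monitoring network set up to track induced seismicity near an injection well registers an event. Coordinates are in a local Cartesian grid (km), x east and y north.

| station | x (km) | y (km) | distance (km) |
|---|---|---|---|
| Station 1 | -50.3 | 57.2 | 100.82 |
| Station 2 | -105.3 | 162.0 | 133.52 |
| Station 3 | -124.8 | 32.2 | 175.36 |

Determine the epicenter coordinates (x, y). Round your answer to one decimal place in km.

Circle about each station: (x + 50.3)² + (y − 57.2)² = 100.82²; (x + 105.3)² + (y − 162.0)² = 133.52²; (x + 124.8)² + (y − 32.2)² = 175.36².
Subtracting the Station 1 equation from the Station 2 and Station 3 equations removes the quadratic terms:
-110.0 x + 209.6 y = 23867.24
-149.0 x − 50.0 y = -9776.51
Solving the 2×2 system: x ≈ 23.3, y ≈ 126.1 km.

(23.3, 126.1)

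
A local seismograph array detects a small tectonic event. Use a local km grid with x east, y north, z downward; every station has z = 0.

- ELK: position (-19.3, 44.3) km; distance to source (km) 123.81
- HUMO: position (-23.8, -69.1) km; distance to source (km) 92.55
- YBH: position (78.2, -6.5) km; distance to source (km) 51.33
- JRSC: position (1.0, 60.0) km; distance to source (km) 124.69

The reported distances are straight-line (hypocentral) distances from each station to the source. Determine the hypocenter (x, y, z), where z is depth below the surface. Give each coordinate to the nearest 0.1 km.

x ≈ 61.0 km, y ≈ -45.5 km, depth ≈ 28.6 km

Each station gives a sphere (x−x_i)² + (y−y_i)² + z² = d_i² (stations at z=0).
Subtracting the ELK sphere from HUMO and YBH: z² cancels, leaving linear equations in x and y:
-9.0 x − 226.8 y = 9769.68
195.0 x − 101.6 y = 16516.66
Solving: x ≈ 60.996, y ≈ -45.497 km (keep extra digits for the depth step; rounded: 61.0, -45.5).
Then from the ELK sphere: z² = 123.81² − (x + 19.3)² − (y − 44.3)² with x = 60.996, y = -45.497, so z ≈ 28.600 ≈ 28.6 km.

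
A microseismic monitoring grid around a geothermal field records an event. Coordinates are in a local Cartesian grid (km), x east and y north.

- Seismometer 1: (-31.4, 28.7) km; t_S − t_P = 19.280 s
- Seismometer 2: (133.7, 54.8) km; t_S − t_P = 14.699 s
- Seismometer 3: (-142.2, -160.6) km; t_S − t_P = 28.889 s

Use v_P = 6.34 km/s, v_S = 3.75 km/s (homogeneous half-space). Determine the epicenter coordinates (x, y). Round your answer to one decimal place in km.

Distance from S−P lag: d = Δt · v_P v_S / (v_P − v_S) = Δt · (6.34·3.75)/(6.34−3.75) ≈ 9.1795·Δt.
So d_Seismometer 1 = 176.98, d_Seismometer 2 = 134.93, d_Seismometer 3 = 265.19 km.
Circle about each station: (x + 31.4)² + (y − 28.7)² = 176.98²; (x − 133.7)² + (y − 54.8)² = 134.93²; (x + 142.2)² + (y + 160.6)² = 265.19².
Subtracting the Seismometer 1 equation from the Seismometer 2 and Seismometer 3 equations removes the quadratic terms:
330.2 x + 52.2 y = 32184.90
-221.6 x − 378.6 y = 5199.73
Solving the 2×2 system: x ≈ 109.8, y ≈ -78.0 km.

109.8 km east, -78.0 km north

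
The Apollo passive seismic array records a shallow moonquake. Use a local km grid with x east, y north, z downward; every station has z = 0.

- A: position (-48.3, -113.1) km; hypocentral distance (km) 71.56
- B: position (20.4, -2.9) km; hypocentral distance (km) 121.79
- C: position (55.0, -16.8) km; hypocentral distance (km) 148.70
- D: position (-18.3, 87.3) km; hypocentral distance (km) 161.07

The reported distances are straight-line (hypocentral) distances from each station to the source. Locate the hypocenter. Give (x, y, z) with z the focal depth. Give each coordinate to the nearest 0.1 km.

(-86.4, -56.9, 22.6)

Each station gives a sphere (x−x_i)² + (y−y_i)² + z² = d_i² (stations at z=0).
Subtracting the A sphere from B and C: z² cancels, leaving linear equations in x and y:
137.4 x + 220.4 y = -24411.90
206.6 x + 192.6 y = -28808.12
Solving: x ≈ -86.390, y ≈ -56.905 km (keep extra digits for the depth step; rounded: -86.4, -56.9).
Then from the A sphere: z² = 71.56² − (x + 48.3)² − (y + 113.1)² with x = -86.390, y = -56.905, so z ≈ 22.630 ≈ 22.6 km.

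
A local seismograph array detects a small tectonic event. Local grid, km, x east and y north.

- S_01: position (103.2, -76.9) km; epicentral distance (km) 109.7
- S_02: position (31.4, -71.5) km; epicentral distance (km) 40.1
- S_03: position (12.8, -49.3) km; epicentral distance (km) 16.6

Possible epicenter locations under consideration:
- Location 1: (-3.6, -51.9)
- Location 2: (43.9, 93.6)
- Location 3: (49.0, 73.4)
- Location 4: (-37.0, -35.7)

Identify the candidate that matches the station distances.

For each candidate, compare |candidate − station| to the reported distance:
Location 1: residuals S_01 0.0, S_02 0.0, S_03 0.0 → max 0.0 km
Location 2: residuals S_01 70.8, S_02 125.5, S_03 129.6 → max 129.6 km
Location 3: residuals S_01 50.1, S_02 105.9, S_03 111.3 → max 111.3 km
Location 4: residuals S_01 36.4, S_02 37.1, S_03 35.0 → max 37.1 km
Only Location 1 has all residuals ≈ 0.

Location 1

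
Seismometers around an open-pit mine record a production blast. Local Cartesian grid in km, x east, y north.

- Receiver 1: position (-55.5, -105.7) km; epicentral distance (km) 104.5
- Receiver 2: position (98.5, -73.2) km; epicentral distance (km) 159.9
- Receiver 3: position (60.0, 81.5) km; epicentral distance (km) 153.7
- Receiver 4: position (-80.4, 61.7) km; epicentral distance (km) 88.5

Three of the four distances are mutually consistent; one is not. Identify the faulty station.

Receiver 1

Solve using three stations at a time. Using Receiver 2, Receiver 3, Receiver 4 (subtract circle equations pairwise → linear system) gives (x, y) ≈ (-53.2, -22.5).
Distances from that point to each station vs reported:
  Receiver 1: calculated 83.2 vs reported 104.5 → residual 21.3 km
  Receiver 2: calculated 159.9 vs reported 159.9 → residual 0.0 km
  Receiver 3: calculated 153.7 vs reported 153.7 → residual 0.0 km
  Receiver 4: calculated 88.5 vs reported 88.5 → residual 0.0 km
Receiver 2, Receiver 3, Receiver 4 are mutually consistent (residuals ≈ 0); Receiver 1 is off by 21.3 km.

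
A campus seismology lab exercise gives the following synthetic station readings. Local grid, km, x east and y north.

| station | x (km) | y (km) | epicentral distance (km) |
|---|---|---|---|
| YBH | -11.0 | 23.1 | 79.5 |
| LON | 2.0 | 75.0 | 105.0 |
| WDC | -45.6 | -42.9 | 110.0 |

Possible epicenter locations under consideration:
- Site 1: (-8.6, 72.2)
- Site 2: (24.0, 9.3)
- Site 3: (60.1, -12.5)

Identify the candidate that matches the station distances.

Site 3

For each candidate, compare |candidate − station| to the reported distance:
Site 1: residuals YBH 30.3, LON 94.0, WDC 10.9 → max 94.0 km
Site 2: residuals YBH 41.9, LON 35.7, WDC 23.0 → max 41.9 km
Site 3: residuals YBH 0.0, LON 0.0, WDC 0.0 → max 0.0 km
Only Site 3 has all residuals ≈ 0.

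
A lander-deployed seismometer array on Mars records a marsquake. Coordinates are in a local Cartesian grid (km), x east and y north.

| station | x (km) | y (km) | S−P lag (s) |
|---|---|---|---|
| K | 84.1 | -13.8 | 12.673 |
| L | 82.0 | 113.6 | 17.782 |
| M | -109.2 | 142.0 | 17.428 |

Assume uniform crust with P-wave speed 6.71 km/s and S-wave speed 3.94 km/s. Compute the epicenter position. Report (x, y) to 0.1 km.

Distance from S−P lag: d = Δt · v_P v_S / (v_P − v_S) = Δt · (6.71·3.94)/(6.71−3.94) ≈ 9.5442·Δt.
So d_K = 120.95, d_L = 169.71, d_M = 166.34 km.
Circle about each station: (x − 84.1)² + (y + 13.8)² = 120.95²; (x − 82.0)² + (y − 113.6)² = 169.71²; (x + 109.2)² + (y − 142.0)² = 166.34².
Subtracting the K equation from the L and M equations removes the quadratic terms:
-4.2 x + 254.8 y = -1806.87
-386.6 x + 311.6 y = 11785.30
Solving the 2×2 system: x ≈ -36.7, y ≈ -7.7 km.

x ≈ -36.7 km, y ≈ -7.7 km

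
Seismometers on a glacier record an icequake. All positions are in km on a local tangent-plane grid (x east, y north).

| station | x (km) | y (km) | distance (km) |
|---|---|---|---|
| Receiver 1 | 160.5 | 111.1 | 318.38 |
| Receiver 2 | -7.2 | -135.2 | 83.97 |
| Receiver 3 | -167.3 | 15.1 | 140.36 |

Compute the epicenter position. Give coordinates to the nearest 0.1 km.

Circle about each station: (x − 160.5)² + (y − 111.1)² = 318.38²; (x + 7.2)² + (y + 135.2)² = 83.97²; (x + 167.3)² + (y − 15.1)² = 140.36².
Subtracting the Receiver 1 equation from the Receiver 2 and Receiver 3 equations removes the quadratic terms:
-335.4 x − 492.6 y = 74542.28
-655.6 x − 192.0 y = 71778.73
Solving the 2×2 system: x ≈ -81.4, y ≈ -95.9 km.
Check against Receiver 1 (with the unrounded x, y): √((x − 160.5)²+(y − 111.1)²) = 318.38 ≈ 318.38 km. ✓

(-81.4, -95.9)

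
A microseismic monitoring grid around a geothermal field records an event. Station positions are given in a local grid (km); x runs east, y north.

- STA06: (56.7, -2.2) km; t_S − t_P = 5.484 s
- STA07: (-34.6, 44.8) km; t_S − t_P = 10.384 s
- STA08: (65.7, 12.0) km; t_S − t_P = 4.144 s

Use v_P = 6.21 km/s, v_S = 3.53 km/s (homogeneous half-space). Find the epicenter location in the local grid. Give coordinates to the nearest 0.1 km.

Distance from S−P lag: d = Δt · v_P v_S / (v_P − v_S) = Δt · (6.21·3.53)/(6.21−3.53) ≈ 8.1796·Δt.
So d_STA06 = 44.86, d_STA07 = 84.94, d_STA08 = 33.90 km.
Circle about each station: (x − 56.7)² + (y + 2.2)² = 44.86²; (x + 34.6)² + (y − 44.8)² = 84.94²; (x − 65.7)² + (y − 12.0)² = 33.90².
Subtracting pairs of circle equations eliminates x²+y² and gives linear equations (the radical axes):
-182.6 x + 94.0 y = -5217.91
18.0 x + 28.4 y = 2103.97
Solving the 2×2 system: x ≈ 50.3, y ≈ 42.2 km.
Check against STA06 (with the unrounded x, y): √((x − 56.7)²+(y + 2.2)²) = 44.86 ≈ 44.86 km. ✓

(50.3, 42.2)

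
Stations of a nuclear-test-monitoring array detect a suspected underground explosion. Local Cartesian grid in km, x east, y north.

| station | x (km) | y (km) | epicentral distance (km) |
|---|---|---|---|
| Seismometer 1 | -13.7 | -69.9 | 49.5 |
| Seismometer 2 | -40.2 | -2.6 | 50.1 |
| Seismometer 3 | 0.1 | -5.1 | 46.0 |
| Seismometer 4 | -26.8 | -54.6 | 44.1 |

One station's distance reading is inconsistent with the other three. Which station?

Seismometer 3

Solve using three stations at a time. Using Seismometer 1, Seismometer 2, Seismometer 4 (subtract circle equations pairwise → linear system) gives (x, y) ≈ (5.0, -24.1).
Distances from that point to each station vs reported:
  Seismometer 1: calculated 49.5 vs reported 49.5 → residual 0.0 km
  Seismometer 2: calculated 50.1 vs reported 50.1 → residual 0.0 km
  Seismometer 3: calculated 19.6 vs reported 46.0 → residual 26.4 km
  Seismometer 4: calculated 44.1 vs reported 44.1 → residual 0.0 km
Seismometer 1, Seismometer 2, Seismometer 4 are mutually consistent (residuals ≈ 0); Seismometer 3 is off by 26.4 km.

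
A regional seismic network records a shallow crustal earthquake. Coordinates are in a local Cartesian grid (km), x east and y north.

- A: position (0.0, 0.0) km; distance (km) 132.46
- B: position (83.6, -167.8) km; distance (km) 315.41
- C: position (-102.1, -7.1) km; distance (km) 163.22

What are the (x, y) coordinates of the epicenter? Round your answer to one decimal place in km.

Circle about each station: x² + y² = 132.46²; (x − 83.6)² + (y + 167.8)² = 315.41²; (x + 102.1)² + (y + 7.1)² = 163.22².
Subtracting the A equation from the B and C equations removes the quadratic terms:
167.2 x − 335.6 y = -46792.02
-204.2 x − 14.2 y = 1379.70
Solving the 2×2 system: x ≈ -15.9, y ≈ 131.5 km.

(-15.9, 131.5)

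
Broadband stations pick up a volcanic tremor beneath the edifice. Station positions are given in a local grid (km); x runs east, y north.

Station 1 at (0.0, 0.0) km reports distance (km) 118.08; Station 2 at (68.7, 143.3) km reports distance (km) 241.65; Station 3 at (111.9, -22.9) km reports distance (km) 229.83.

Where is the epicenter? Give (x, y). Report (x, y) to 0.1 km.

x ≈ -117.6 km, y ≈ -10.6 km

Circle about each station: x² + y² = 118.08²; (x − 68.7)² + (y − 143.3)² = 241.65²; (x − 111.9)² + (y + 22.9)² = 229.83².
Subtracting the Station 1 equation from the Station 2 and Station 3 equations removes the quadratic terms:
137.4 x + 286.6 y = -19197.26
223.8 x − 45.8 y = -25832.92
Solving the 2×2 system: x ≈ -117.6, y ≈ -10.6 km.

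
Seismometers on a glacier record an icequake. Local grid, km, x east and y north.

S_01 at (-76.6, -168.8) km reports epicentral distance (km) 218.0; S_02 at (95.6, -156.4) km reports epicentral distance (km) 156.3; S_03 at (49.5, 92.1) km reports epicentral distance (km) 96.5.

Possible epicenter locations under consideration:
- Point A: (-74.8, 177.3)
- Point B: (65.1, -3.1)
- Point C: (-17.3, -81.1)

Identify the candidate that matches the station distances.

For each candidate, compare |candidate − station| to the reported distance:
Point A: residuals S_01 128.1, S_02 218.4, S_03 54.2 → max 218.4 km
Point B: residuals S_01 0.0, S_02 0.0, S_03 0.0 → max 0.0 km
Point C: residuals S_01 112.1, S_02 20.6, S_03 89.1 → max 112.1 km
Only Point B has all residuals ≈ 0.

Point B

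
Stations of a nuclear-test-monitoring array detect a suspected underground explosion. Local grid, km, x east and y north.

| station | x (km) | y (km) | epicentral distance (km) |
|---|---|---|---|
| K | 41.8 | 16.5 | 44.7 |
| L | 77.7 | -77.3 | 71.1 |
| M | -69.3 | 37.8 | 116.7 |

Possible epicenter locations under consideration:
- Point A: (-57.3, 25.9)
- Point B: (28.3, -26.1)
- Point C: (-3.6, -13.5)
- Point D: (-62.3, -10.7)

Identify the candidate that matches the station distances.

Point B

For each candidate, compare |candidate − station| to the reported distance:
Point A: residuals K 54.8, L 98.8, M 99.8 → max 99.8 km
Point B: residuals K 0.0, L 0.0, M 0.0 → max 0.0 km
Point C: residuals K 9.7, L 32.2, M 33.3 → max 33.3 km
Point D: residuals K 62.9, L 83.9, M 67.7 → max 83.9 km
Only Point B has all residuals ≈ 0.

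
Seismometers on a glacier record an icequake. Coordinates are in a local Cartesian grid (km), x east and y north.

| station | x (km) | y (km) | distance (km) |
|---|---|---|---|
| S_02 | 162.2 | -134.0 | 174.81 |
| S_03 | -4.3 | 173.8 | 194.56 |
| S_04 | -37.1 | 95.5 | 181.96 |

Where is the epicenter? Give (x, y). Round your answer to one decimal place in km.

x ≈ 135.8 km, y ≈ 38.8 km

Circle about each station: (x − 162.2)² + (y + 134.0)² = 174.81²; (x + 4.3)² + (y − 173.8)² = 194.56²; (x + 37.1)² + (y − 95.5)² = 181.96².
Subtracting the S_02 equation from the S_03 and S_04 equations removes the quadratic terms:
-333.0 x + 615.6 y = -21334.97
-398.6 x + 459.0 y = -36319.09
Solving the 2×2 system: x ≈ 135.8, y ≈ 38.8 km.
Check against S_02 (with the unrounded x, y): √((x − 162.2)²+(y + 134.0)²) = 174.81 ≈ 174.81 km. ✓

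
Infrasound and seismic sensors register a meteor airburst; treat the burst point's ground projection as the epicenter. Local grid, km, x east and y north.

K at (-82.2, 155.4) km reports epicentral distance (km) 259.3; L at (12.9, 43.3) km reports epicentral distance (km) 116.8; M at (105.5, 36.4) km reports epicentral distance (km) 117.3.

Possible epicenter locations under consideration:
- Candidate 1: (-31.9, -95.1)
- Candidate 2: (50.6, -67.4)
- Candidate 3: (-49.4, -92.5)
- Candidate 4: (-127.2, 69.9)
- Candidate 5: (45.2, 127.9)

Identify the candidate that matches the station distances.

For each candidate, compare |candidate − station| to the reported distance:
Candidate 1: residuals K 3.8, L 28.7, M 72.9 → max 72.9 km
Candidate 2: residuals K 0.1, L 0.1, M 0.1 → max 0.1 km
Candidate 3: residuals K 9.2, L 32.6, M 84.2 → max 84.2 km
Candidate 4: residuals K 162.7, L 25.8, M 117.8 → max 162.7 km
Candidate 5: residuals K 129.0, L 26.2, M 7.7 → max 129.0 km
Only Candidate 2 has all residuals ≈ 0.

Candidate 2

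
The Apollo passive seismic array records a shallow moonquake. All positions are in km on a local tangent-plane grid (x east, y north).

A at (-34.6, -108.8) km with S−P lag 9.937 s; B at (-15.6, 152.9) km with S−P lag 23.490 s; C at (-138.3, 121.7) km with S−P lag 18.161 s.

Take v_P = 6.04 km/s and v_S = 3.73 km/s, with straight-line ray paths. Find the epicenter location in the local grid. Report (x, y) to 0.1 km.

(-114.4, -53.8)

Distance from S−P lag: d = Δt · v_P v_S / (v_P − v_S) = Δt · (6.04·3.73)/(6.04−3.73) ≈ 9.7529·Δt.
So d_A = 96.91, d_B = 229.10, d_C = 177.12 km.
Circle about each station: (x + 34.6)² + (y + 108.8)² = 96.91²; (x + 15.6)² + (y − 152.9)² = 229.10²; (x + 138.3)² + (y − 121.7)² = 177.12².
Subtracting pairs of circle equations eliminates x²+y² and gives linear equations (the radical axes):
38.0 x + 523.4 y = -32508.09
-207.4 x + 461.0 y = -1076.77
Solving the 2×2 system: x ≈ -114.4, y ≈ -53.8 km.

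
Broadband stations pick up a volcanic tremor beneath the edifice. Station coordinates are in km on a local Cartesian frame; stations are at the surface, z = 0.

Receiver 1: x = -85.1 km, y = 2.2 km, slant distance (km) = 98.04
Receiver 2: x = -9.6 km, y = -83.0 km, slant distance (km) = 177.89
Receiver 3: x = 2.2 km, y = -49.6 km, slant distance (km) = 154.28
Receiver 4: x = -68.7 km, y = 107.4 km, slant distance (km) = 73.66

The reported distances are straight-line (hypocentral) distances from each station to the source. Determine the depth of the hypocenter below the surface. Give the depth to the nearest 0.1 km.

depth ≈ 65.0 km

Each station gives a sphere (x−x_i)² + (y−y_i)² + z² = d_i² (stations at z=0).
Subtracting the Receiver 1 sphere from Receiver 2 and Receiver 3: z² cancels, leaving linear equations in x and y:
151.0 x − 170.4 y = -22298.70
174.6 x − 103.6 y = -18972.33
Solving: x ≈ -65.404, y ≈ 72.903 km (keep extra digits for the depth step; rounded: -65.4, 72.9).
Then from the Receiver 1 sphere: z² = 98.04² − (x + 85.1)² − (y − 2.2)² with x = -65.404, y = 72.903, so z ≈ 65.000 ≈ 65.0 km.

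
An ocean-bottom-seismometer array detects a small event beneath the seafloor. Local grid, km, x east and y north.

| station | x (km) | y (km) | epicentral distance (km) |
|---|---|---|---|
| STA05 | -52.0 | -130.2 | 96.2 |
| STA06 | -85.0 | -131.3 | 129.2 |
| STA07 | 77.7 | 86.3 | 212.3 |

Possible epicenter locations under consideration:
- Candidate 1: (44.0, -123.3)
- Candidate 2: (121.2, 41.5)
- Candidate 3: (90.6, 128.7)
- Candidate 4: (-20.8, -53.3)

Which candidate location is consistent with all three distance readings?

Candidate 1

For each candidate, compare |candidate − station| to the reported distance:
Candidate 1: residuals STA05 0.0, STA06 0.0, STA07 0.0 → max 0.0 km
Candidate 2: residuals STA05 147.7, STA06 139.8, STA07 149.9 → max 149.9 km
Candidate 3: residuals STA05 199.4, STA06 184.5, STA07 168.0 → max 199.4 km
Candidate 4: residuals STA05 13.2, STA06 28.2, STA07 41.4 → max 41.4 km
Only Candidate 1 has all residuals ≈ 0.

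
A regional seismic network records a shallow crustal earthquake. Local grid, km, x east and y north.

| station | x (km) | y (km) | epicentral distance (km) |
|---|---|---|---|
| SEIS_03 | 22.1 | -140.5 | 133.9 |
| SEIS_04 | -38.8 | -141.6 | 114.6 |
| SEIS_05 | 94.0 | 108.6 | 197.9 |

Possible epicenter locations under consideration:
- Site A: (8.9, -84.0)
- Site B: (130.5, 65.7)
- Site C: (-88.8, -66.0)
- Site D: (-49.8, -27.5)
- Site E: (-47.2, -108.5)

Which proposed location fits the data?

For each candidate, compare |candidate − station| to the reported distance:
Site A: residuals SEIS_03 75.9, SEIS_04 39.8, SEIS_05 12.7 → max 75.9 km
Site B: residuals SEIS_03 99.1, SEIS_04 153.0, SEIS_05 141.6 → max 153.0 km
Site C: residuals SEIS_03 0.3, SEIS_04 24.0, SEIS_05 54.9 → max 54.9 km
Site D: residuals SEIS_03 0.0, SEIS_04 0.0, SEIS_05 0.1 → max 0.1 km
Site E: residuals SEIS_03 57.6, SEIS_04 80.5, SEIS_05 61.1 → max 80.5 km
Only Site D has all residuals ≈ 0.

Site D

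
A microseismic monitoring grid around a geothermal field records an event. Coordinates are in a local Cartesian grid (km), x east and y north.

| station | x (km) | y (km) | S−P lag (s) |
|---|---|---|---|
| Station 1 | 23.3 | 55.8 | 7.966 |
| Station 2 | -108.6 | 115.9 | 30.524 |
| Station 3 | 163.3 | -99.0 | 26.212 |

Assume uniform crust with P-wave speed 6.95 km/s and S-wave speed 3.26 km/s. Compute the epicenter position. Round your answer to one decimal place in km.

Distance from S−P lag: d = Δt · v_P v_S / (v_P − v_S) = Δt · (6.95·3.26)/(6.95−3.26) ≈ 6.1401·Δt.
So d_Station 1 = 48.91, d_Station 2 = 187.42, d_Station 3 = 160.94 km.
Circle about each station: (x − 23.3)² + (y − 55.8)² = 48.91²; (x + 108.6)² + (y − 115.9)² = 187.42²; (x − 163.3)² + (y + 99.0)² = 160.94².
Subtracting the Station 1 equation from the Station 2 and Station 3 equations removes the quadratic terms:
-263.8 x + 120.2 y = -11163.83
280.0 x − 309.6 y = 9301.86
Solving the 2×2 system: x ≈ 48.7, y ≈ 14.0 km.

(48.7, 14.0)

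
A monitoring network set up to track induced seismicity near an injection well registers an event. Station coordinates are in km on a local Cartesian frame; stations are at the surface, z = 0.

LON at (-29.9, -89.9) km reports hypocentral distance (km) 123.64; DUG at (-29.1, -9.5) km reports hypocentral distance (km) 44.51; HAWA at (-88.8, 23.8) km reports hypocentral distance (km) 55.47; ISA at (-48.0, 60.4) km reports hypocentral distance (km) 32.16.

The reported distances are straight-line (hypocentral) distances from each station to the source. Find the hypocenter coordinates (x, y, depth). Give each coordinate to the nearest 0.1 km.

(-35.3, 33.1, 11.3)

Each station gives a sphere (x−x_i)² + (y−y_i)² + z² = d_i² (stations at z=0).
Subtracting the LON sphere from DUG and HAWA: z² cancels, leaving linear equations in x and y:
1.6 x + 160.8 y = 5266.75
-117.8 x + 227.4 y = 11685.79
Solving: x ≈ -35.295, y ≈ 33.105 km (keep extra digits for the depth step; rounded: -35.3, 33.1).
Then from the LON sphere: z² = 123.64² − (x + 29.9)² − (y + 89.9)² with x = -35.295, y = 33.105, so z ≈ 11.292 ≈ 11.3 km.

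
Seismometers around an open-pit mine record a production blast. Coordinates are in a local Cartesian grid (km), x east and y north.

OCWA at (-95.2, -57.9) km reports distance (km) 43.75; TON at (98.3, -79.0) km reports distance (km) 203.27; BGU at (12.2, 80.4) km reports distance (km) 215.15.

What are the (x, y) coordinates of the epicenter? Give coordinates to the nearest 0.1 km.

(-103.8, -100.8)

Circle about each station: (x + 95.2)² + (y + 57.9)² = 43.75²; (x − 98.3)² + (y + 79.0)² = 203.27²; (x − 12.2)² + (y − 80.4)² = 215.15².
Subtracting pairs of circle equations eliminates x²+y² and gives linear equations (the radical axes):
387.0 x − 42.2 y = -35916.19
214.8 x + 276.6 y = -50177.91
Solving the 2×2 system: x ≈ -103.8, y ≈ -100.8 km.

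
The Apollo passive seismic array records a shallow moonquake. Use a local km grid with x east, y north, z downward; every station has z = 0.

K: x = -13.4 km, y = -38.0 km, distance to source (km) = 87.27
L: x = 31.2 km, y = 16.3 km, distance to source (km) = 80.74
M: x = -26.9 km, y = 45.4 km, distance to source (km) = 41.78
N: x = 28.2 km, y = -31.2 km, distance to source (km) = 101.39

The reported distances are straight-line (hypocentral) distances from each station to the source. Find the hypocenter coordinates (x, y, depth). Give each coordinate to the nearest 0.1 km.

x ≈ -36.2 km, y ≈ 36.3 km, depth ≈ 39.7 km

Each station gives a sphere (x−x_i)² + (y−y_i)² + z² = d_i² (stations at z=0).
Subtracting the K sphere from L and M: z² cancels, leaving linear equations in x and y:
89.2 x + 108.6 y = 712.68
-27.0 x + 166.8 y = 7031.69
Solving: x ≈ -36.201, y ≈ 36.297 km (keep extra digits for the depth step; rounded: -36.2, 36.3).
Then from the K sphere: z² = 87.27² − (x + 13.4)² − (y + 38.0)² with x = -36.201, y = 36.297, so z ≈ 39.700 ≈ 39.7 km.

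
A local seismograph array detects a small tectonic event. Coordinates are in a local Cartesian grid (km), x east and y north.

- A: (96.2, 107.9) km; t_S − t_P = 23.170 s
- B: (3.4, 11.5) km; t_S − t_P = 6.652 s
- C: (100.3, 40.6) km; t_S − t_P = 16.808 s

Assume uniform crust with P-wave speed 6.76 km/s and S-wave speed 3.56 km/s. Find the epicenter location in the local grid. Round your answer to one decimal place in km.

1.7 km east, -38.5 km north

Distance from S−P lag: d = Δt · v_P v_S / (v_P − v_S) = Δt · (6.76·3.56)/(6.76−3.56) ≈ 7.5205·Δt.
So d_A = 174.25, d_B = 50.03, d_C = 126.40 km.
Circle about each station: (x − 96.2)² + (y − 107.9)² = 174.25²; (x − 3.4)² + (y − 11.5)² = 50.03²; (x − 100.3)² + (y − 40.6)² = 126.40².
Subtracting the A equation from the B and C equations removes the quadratic terms:
-185.6 x − 192.8 y = 7107.02
8.2 x − 134.6 y = 5197.70
Solving the 2×2 system: x ≈ 1.7, y ≈ -38.5 km.
Check against A (with the unrounded x, y): √((x − 96.2)²+(y − 107.9)²) = 174.25 ≈ 174.25 km. ✓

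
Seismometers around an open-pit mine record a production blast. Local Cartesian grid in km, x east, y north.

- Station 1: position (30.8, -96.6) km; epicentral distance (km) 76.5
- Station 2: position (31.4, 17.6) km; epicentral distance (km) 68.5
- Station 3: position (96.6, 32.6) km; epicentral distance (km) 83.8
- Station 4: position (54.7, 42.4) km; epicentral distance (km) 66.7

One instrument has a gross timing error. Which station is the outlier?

Solve using three stations at a time. Using Station 1, Station 3, Station 4 (subtract circle equations pairwise → linear system) gives (x, y) ≈ (31.5, -20.1).
Distances from that point to each station vs reported:
  Station 1: calculated 76.5 vs reported 76.5 → residual 0.0 km
  Station 2: calculated 37.7 vs reported 68.5 → residual 30.8 km
  Station 3: calculated 83.8 vs reported 83.8 → residual 0.0 km
  Station 4: calculated 66.7 vs reported 66.7 → residual 0.0 km
Station 1, Station 3, Station 4 are mutually consistent (residuals ≈ 0); Station 2 is off by 30.8 km.

Station 2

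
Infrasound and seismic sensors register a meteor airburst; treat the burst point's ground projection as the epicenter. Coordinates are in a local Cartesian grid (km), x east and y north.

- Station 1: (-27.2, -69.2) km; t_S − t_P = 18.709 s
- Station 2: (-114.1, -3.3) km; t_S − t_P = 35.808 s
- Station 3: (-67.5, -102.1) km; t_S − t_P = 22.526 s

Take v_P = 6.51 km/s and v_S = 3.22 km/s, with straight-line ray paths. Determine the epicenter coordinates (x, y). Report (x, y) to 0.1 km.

(72.2, -135.0)

Distance from S−P lag: d = Δt · v_P v_S / (v_P − v_S) = Δt · (6.51·3.22)/(6.51−3.22) ≈ 6.3715·Δt.
So d_Station 1 = 119.20, d_Station 2 = 228.15, d_Station 3 = 143.52 km.
Circle about each station: (x + 27.2)² + (y + 69.2)² = 119.20²; (x + 114.1)² + (y + 3.3)² = 228.15²; (x + 67.5)² + (y + 102.1)² = 143.52².
Subtracting pairs of circle equations eliminates x²+y² and gives linear equations (the radical axes):
-173.8 x + 131.8 y = -30342.56
-80.6 x − 65.8 y = 3062.83
Solving the 2×2 system: x ≈ 72.2, y ≈ -135.0 km.
Check against Station 1 (with the unrounded x, y): √((x + 27.2)²+(y + 69.2)²) = 119.21 ≈ 119.20 km. ✓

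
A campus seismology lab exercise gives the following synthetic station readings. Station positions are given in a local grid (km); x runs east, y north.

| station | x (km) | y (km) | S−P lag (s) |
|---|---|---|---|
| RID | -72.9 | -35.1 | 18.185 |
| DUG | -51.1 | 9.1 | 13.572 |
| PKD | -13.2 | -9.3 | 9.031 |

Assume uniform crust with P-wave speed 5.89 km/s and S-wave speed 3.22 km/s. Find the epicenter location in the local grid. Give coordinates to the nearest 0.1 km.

Distance from S−P lag: d = Δt · v_P v_S / (v_P − v_S) = Δt · (5.89·3.22)/(5.89−3.22) ≈ 7.1033·Δt.
So d_RID = 129.17, d_DUG = 96.41, d_PKD = 64.15 km.
Circle about each station: (x + 72.9)² + (y + 35.1)² = 129.17²; (x + 51.1)² + (y − 9.1)² = 96.41²; (x + 13.2)² + (y + 9.3)² = 64.15².
Subtracting the RID equation from the DUG and PKD equations removes the quadratic terms:
43.6 x + 88.4 y = 3537.60
119.4 x + 51.6 y = 6283.98
Solving the 2×2 system: x ≈ 44.9, y ≈ 17.9 km.

x ≈ 44.9 km, y ≈ 17.9 km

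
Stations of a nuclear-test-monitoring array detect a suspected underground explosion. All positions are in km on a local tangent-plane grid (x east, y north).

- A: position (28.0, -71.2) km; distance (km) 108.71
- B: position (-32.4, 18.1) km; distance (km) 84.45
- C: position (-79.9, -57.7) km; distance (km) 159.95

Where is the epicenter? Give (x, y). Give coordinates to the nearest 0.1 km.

Circle about each station: (x − 28.0)² + (y + 71.2)² = 108.71²; (x + 32.4)² + (y − 18.1)² = 84.45²; (x + 79.9)² + (y + 57.7)² = 159.95².
Subtracting the A equation from the B and C equations removes the quadratic terms:
-120.8 x + 178.6 y = 209.99
-215.8 x + 27.0 y = -9906.28
Solving the 2×2 system: x ≈ 50.3, y ≈ 35.2 km.

(50.3, 35.2)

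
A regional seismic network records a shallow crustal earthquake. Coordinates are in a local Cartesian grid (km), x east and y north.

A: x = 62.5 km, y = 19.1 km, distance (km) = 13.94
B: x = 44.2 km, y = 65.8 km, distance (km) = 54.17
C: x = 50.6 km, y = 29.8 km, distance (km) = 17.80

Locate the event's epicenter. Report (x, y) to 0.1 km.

Circle about each station: (x − 62.5)² + (y − 19.1)² = 13.94²; (x − 44.2)² + (y − 65.8)² = 54.17²; (x − 50.6)² + (y − 29.8)² = 17.80².
Subtracting pairs of circle equations eliminates x²+y² and gives linear equations (the radical axes):
-36.6 x + 93.4 y = -727.85
-23.8 x + 21.4 y = -945.18
Solving the 2×2 system: x ≈ 50.5, y ≈ 12.0 km.
Check against A (with the unrounded x, y): √((x − 62.5)²+(y − 19.1)²) = 13.95 ≈ 13.94 km. ✓

50.5 km east, 12.0 km north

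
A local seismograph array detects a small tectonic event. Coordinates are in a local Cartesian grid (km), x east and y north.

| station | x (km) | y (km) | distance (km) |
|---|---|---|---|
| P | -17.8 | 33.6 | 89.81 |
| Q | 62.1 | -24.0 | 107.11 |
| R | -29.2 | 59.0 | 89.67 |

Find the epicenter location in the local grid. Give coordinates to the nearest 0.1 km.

Circle about each station: (x + 17.8)² + (y − 33.6)² = 89.81²; (x − 62.1)² + (y + 24.0)² = 107.11²; (x + 29.2)² + (y − 59.0)² = 89.67².
Subtracting pairs of circle equations eliminates x²+y² and gives linear equations (the radical axes):
159.8 x − 115.2 y = -420.11
-22.8 x + 50.8 y = 2912.97
Solving the 2×2 system: x ≈ 57.2, y ≈ 83.0 km.

x ≈ 57.2 km, y ≈ 83.0 km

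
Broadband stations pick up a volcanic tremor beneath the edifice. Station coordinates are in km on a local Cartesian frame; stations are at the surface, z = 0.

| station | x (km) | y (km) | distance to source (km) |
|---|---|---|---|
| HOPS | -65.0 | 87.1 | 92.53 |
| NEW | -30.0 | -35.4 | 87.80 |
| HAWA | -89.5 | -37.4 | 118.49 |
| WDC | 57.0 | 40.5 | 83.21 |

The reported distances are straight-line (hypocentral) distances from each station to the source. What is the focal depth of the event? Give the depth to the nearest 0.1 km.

Each station gives a sphere (x−x_i)² + (y−y_i)² + z² = d_i² (stations at z=0).
Subtracting the HOPS sphere from NEW and HAWA: z² cancels, leaving linear equations in x and y:
70.0 x − 245.0 y = -8805.29
-49.0 x − 249.0 y = -7880.48
Solving: x ≈ -8.894, y ≈ 33.399 km (keep extra digits for the depth step; rounded: -8.9, 33.4).
Then from the HOPS sphere: z² = 92.53² − (x + 65.0)² − (y − 87.1)² with x = -8.894, y = 33.399, so z ≈ 50.300 ≈ 50.3 km.

50.3 km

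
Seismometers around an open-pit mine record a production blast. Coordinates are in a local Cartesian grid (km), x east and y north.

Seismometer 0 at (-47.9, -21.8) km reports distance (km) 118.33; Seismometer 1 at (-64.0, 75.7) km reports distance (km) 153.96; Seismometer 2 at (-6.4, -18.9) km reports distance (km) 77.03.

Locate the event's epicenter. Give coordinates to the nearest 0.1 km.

x ≈ 68.8 km, y ≈ -2.2 km

Circle about each station: (x + 47.9)² + (y + 21.8)² = 118.33²; (x + 64.0)² + (y − 75.7)² = 153.96²; (x + 6.4)² + (y + 18.9)² = 77.03².
Subtracting the Seismometer 0 equation from the Seismometer 1 and Seismometer 2 equations removes the quadratic terms:
-32.2 x + 195.0 y = -2644.85
83.0 x + 5.8 y = 5696.89
Solving the 2×2 system: x ≈ 68.8, y ≈ -2.2 km.
Check against Seismometer 0 (with the unrounded x, y): √((x + 47.9)²+(y + 21.8)²) = 118.33 ≈ 118.33 km. ✓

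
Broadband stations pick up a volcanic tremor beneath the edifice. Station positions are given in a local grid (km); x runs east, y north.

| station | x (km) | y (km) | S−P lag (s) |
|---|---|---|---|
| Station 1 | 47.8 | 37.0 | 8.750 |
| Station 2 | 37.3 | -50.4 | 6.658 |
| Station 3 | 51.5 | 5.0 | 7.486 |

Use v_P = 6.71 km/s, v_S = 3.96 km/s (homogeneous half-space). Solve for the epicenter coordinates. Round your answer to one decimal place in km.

Distance from S−P lag: d = Δt · v_P v_S / (v_P − v_S) = Δt · (6.71·3.96)/(6.71−3.96) ≈ 9.6624·Δt.
So d_Station 1 = 84.55, d_Station 2 = 64.33, d_Station 3 = 72.33 km.
Circle about each station: (x − 47.8)² + (y − 37.0)² = 84.55²; (x − 37.3)² + (y + 50.4)² = 64.33²; (x − 51.5)² + (y − 5.0)² = 72.33².
Subtracting pairs of circle equations eliminates x²+y² and gives linear equations (the radical axes):
-21.0 x − 174.8 y = 3287.96
7.4 x − 64.0 y = 940.48
Solving the 2×2 system: x ≈ -17.5, y ≈ -16.7 km.

x ≈ -17.5 km, y ≈ -16.7 km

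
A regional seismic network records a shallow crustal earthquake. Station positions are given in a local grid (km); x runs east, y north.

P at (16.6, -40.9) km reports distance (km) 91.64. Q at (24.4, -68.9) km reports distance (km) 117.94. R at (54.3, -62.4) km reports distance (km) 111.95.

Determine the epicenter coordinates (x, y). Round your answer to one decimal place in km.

Circle about each station: (x − 16.6)² + (y + 40.9)² = 91.64²; (x − 24.4)² + (y + 68.9)² = 117.94²; (x − 54.3)² + (y + 62.4)² = 111.95².
Subtracting pairs of circle equations eliminates x²+y² and gives linear equations (the radical axes):
15.6 x − 56.0 y = -2117.75
75.4 x − 43.0 y = 758.97
Solving the 2×2 system: x ≈ 37.6, y ≈ 48.3 km.
Check against P (with the unrounded x, y): √((x − 16.6)²+(y + 40.9)²) = 91.63 ≈ 91.64 km. ✓

37.6 km east, 48.3 km north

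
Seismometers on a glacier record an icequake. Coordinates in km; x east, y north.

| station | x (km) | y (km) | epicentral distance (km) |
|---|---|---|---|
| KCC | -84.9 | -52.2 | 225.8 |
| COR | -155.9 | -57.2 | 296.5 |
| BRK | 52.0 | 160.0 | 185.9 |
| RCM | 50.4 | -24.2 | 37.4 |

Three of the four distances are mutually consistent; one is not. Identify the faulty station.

RCM

Solve using three stations at a time. Using KCC, COR, BRK (subtract circle equations pairwise → linear system) gives (x, y) ≈ (136.2, -5.9).
Distances from that point to each station vs reported:
  KCC: calculated 225.9 vs reported 225.8 → residual 0.1 km
  COR: calculated 296.6 vs reported 296.5 → residual 0.1 km
  BRK: calculated 186.0 vs reported 185.9 → residual 0.1 km
  RCM: calculated 87.7 vs reported 37.4 → residual 50.3 km
KCC, COR, BRK are mutually consistent (residuals ≈ 0); RCM is off by 50.3 km.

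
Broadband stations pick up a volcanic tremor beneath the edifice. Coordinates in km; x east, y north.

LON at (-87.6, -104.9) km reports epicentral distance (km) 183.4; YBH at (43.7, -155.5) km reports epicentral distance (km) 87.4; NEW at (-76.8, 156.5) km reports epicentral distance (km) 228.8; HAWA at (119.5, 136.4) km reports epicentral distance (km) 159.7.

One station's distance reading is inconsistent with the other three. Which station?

Solve using three stations at a time. Using LON, NEW, HAWA (subtract circle equations pairwise → linear system) gives (x, y) ≈ (73.1, -16.4).
Distances from that point to each station vs reported:
  LON: calculated 183.4 vs reported 183.4 → residual 0.0 km
  YBH: calculated 142.2 vs reported 87.4 → residual 54.8 km
  NEW: calculated 228.8 vs reported 228.8 → residual 0.0 km
  HAWA: calculated 159.7 vs reported 159.7 → residual 0.0 km
LON, NEW, HAWA are mutually consistent (residuals ≈ 0); YBH is off by 54.8 km.

YBH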